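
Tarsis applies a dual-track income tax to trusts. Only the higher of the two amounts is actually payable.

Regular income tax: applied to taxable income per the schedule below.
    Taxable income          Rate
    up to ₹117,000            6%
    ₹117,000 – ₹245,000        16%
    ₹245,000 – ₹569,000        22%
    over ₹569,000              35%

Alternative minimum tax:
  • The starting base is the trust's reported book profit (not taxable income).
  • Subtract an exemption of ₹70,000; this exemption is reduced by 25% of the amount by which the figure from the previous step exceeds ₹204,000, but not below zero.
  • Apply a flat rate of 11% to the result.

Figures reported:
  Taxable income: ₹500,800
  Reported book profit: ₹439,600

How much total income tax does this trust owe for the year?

Regular income tax:
  ₹117,000 × 6% = ₹7,020
  ₹128,000 × 16% = ₹20,480
  ₹255,800 × 22% = ₹56,276
  → ₹83,776

Alternative minimum tax:
  Base (reported book profit): ₹439,600
  Exemption: ₹70,000 − 25% × (₹439,600 − ₹204,000) = ₹70,000 − ₹58,900 = ₹11,100
  Base: ₹439,600 − ₹11,100 = ₹428,500
  ₹428,500 × 11% = ₹47,135

₹83,776 > ₹47,135, so the regular income tax governs.

₹83,776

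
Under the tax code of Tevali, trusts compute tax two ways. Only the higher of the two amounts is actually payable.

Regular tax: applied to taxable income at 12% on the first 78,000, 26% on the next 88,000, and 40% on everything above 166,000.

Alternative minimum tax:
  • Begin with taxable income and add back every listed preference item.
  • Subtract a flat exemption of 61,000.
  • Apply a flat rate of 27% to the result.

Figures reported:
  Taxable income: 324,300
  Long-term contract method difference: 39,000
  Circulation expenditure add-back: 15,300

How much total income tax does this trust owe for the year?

95,560

Regular tax:
  78,000 × 12% = 9,360
  88,000 × 26% = 22,880
  158,300 × 40% = 63,320
  → 95,560

Alternative minimum tax:
  Adjusted income: 324,300 + 39,000 + 15,300 = 378,600
  Less exemption 61,000 → base 317,600
  317,600 × 27% = 85,752

95,560 > 85,752, so the regular tax governs.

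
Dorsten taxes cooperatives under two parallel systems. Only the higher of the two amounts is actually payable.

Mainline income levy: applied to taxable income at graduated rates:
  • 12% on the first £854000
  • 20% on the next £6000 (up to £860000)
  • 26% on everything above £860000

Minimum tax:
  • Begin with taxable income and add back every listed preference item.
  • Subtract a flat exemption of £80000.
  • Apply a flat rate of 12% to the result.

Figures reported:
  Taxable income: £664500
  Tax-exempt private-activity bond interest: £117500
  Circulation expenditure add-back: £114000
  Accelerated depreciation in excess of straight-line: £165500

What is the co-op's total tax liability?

Minimum tax:
  Adjusted income: £664500 + £117500 + £114000 + £165500 = £1061500
  Less exemption £80000 → base £981500
  £981500 × 12% = £117780

Mainline income levy:
  £664500 × 12% = £79740

£117780 > £79740, so the minimum tax is the binding amount.

£117780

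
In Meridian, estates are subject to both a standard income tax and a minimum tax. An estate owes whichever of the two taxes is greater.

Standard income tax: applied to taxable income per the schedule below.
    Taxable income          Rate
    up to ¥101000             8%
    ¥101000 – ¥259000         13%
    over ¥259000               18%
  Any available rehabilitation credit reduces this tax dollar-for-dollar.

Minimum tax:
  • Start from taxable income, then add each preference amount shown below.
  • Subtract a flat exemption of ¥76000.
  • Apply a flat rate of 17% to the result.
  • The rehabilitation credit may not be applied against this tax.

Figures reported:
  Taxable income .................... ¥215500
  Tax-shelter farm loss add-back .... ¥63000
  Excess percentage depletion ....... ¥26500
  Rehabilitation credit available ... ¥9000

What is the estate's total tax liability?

Minimum tax:
  Adjusted income: ¥215500 + ¥63000 + ¥26500 = ¥305000
  Less exemption ¥76000 → base ¥229000
  ¥229000 × 17% = ¥38930

Standard income tax:
  ¥101000 × 8% = ¥8080
  ¥114500 × 13% = ¥14885
  → ¥22965
  Less rehabilitation credit ¥9000 → ¥13965

¥38930 > ¥13965, so the minimum tax is the binding amount.

¥38930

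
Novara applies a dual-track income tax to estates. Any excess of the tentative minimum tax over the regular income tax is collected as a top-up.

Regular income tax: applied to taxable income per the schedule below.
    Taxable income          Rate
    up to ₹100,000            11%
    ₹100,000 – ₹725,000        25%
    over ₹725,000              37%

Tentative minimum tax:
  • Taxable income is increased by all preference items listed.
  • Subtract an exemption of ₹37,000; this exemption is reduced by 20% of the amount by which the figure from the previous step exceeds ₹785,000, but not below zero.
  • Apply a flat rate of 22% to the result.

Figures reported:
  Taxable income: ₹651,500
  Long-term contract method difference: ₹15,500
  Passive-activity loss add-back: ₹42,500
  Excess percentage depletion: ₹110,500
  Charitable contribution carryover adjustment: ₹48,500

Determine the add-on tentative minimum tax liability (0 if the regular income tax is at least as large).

Regular income tax:
  ₹100,000 × 11% = ₹11,000
  ₹551,500 × 25% = ₹137,875
  → ₹148,875

Tentative minimum tax:
  Adjusted income: ₹651,500 + ₹15,500 + ₹42,500 + ₹110,500 + ₹48,500 = ₹868,500
  Exemption: ₹37,000 − 20% × (₹868,500 − ₹785,000) = ₹37,000 − ₹16,700 = ₹20,300
  Base: ₹868,500 − ₹20,300 = ₹848,200
  ₹848,200 × 22% = ₹186,604

Excess of tentative minimum tax over regular income tax: ₹186,604 − ₹148,875 = ₹37,729.

₹37,729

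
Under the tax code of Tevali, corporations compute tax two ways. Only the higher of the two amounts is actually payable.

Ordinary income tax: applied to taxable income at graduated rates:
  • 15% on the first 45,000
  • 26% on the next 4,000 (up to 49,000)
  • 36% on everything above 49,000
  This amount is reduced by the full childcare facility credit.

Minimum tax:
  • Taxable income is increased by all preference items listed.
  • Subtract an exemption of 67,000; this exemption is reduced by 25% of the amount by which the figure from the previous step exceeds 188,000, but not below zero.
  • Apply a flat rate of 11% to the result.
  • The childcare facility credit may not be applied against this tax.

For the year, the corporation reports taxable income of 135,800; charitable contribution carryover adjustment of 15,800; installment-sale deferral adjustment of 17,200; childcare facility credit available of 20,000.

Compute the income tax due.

19,038

Ordinary income tax:
  45,000 × 15% = 6,750
  4,000 × 26% = 1,040
  86,800 × 36% = 31,248
  → 39,038
  Less childcare facility credit 20,000 → 19,038

Minimum tax:
  Adjusted income: 135,800 + 15,800 + 17,200 = 168,800
  Exemption: 168,800 ≤ 188,000, so full 67,000 applies
  Base: 168,800 − 67,000 = 101,800
  101,800 × 11% = 11,198

19,038 > 11,198, so the ordinary income tax governs.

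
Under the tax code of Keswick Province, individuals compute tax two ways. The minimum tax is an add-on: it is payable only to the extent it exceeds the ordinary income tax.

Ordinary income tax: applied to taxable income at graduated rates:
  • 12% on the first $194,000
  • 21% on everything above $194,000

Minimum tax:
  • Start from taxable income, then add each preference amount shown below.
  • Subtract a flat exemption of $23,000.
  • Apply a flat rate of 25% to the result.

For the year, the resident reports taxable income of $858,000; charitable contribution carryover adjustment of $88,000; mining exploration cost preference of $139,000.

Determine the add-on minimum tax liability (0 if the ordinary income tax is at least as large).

$102,780

Minimum tax:
  Adjusted income: $858,000 + $88,000 + $139,000 = $1,085,000
  Less exemption $23,000 → base $1,062,000
  $1,062,000 × 25% = $265,500

Ordinary income tax:
  $194,000 × 12% = $23,280
  $664,000 × 21% = $139,440
  → $162,720

Excess of minimum tax over ordinary income tax: $265,500 − $162,720 = $102,780.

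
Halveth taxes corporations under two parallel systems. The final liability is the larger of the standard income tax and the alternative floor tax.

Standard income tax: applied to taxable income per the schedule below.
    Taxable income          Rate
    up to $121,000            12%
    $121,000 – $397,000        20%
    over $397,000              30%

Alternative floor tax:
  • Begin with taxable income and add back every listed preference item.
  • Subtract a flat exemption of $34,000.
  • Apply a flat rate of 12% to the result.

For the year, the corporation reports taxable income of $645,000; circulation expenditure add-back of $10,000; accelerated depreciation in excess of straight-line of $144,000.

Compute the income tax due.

$144,120

Alternative floor tax:
  Adjusted income: $645,000 + $10,000 + $144,000 = $799,000
  Less exemption $34,000 → base $765,000
  $765,000 × 12% = $91,800

Standard income tax:
  $121,000 × 12% = $14,520
  $276,000 × 20% = $55,200
  $248,000 × 30% = $74,400
  → $144,120

$144,120 > $91,800, so the standard income tax governs.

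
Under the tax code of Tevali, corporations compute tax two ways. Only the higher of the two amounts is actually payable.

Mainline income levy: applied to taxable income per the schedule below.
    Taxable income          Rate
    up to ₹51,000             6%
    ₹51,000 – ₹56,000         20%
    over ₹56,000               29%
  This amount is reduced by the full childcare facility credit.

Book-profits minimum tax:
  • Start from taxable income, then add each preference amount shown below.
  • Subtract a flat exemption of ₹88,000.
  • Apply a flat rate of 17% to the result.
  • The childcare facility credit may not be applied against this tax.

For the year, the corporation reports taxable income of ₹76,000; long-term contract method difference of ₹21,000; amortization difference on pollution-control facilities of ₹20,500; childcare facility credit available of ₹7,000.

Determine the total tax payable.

₹5,015

Book-profits minimum tax:
  Adjusted income: ₹76,000 + ₹21,000 + ₹20,500 = ₹117,500
  Less exemption ₹88,000 → base ₹29,500
  ₹29,500 × 17% = ₹5,015

Mainline income levy:
  ₹51,000 × 6% = ₹3,060
  ₹5,000 × 20% = ₹1,000
  ₹20,000 × 29% = ₹5,800
  → ₹9,860
  Less childcare facility credit ₹7,000 → ₹2,860

₹5,015 > ₹2,860, so the book-profits minimum tax is the binding amount.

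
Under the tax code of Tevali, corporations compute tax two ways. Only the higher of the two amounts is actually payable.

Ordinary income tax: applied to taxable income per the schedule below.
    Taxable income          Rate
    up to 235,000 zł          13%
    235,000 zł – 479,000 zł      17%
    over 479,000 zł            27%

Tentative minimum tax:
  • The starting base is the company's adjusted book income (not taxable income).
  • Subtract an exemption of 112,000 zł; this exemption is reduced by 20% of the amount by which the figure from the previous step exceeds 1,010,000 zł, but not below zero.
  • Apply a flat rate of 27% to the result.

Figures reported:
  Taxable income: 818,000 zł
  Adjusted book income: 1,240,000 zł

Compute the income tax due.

Ordinary income tax:
  235,000 zł × 13% = 30,550 zł
  244,000 zł × 17% = 41,480 zł
  339,000 zł × 27% = 91,530 zł
  → 163,560 zł

Tentative minimum tax:
  Base (adjusted book income): 1,240,000 zł
  Exemption: 112,000 zł − 20% × (1,240,000 zł − 1,010,000 zł) = 112,000 zł − 46,000 zł = 66,000 zł
  Base: 1,240,000 zł − 66,000 zł = 1,174,000 zł
  1,174,000 zł × 27% = 316,980 zł

316,980 zł > 163,560 zł, so the tentative minimum tax is the binding amount.

316,980 zł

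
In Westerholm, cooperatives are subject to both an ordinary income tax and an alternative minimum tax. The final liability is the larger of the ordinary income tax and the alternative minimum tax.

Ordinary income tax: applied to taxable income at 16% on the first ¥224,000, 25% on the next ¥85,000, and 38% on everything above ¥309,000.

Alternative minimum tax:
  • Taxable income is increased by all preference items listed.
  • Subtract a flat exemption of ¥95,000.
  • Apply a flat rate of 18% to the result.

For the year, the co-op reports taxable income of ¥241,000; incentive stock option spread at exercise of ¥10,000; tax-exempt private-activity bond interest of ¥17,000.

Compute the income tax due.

¥40,090

Ordinary income tax:
  ¥224,000 × 16% = ¥35,840
  ¥17,000 × 25% = ¥4,250
  → ¥40,090

Alternative minimum tax:
  Adjusted income: ¥241,000 + ¥10,000 + ¥17,000 = ¥268,000
  Less exemption ¥95,000 → base ¥173,000
  ¥173,000 × 18% = ¥31,140

¥40,090 > ¥31,140, so the ordinary income tax governs.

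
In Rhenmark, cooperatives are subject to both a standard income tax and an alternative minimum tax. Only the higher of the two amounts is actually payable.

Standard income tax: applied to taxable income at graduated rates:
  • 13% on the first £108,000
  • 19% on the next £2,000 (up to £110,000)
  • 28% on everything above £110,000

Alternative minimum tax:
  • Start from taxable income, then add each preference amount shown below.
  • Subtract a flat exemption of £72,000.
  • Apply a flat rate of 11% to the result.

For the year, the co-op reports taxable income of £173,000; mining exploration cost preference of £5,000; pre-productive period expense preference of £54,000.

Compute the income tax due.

£32,060

Standard income tax:
  £108,000 × 13% = £14,040
  £2,000 × 19% = £380
  £63,000 × 28% = £17,640
  → £32,060

Alternative minimum tax:
  Adjusted income: £173,000 + £5,000 + £54,000 = £232,000
  Less exemption £72,000 → base £160,000
  £160,000 × 11% = £17,600

£32,060 > £17,600, so the standard income tax governs.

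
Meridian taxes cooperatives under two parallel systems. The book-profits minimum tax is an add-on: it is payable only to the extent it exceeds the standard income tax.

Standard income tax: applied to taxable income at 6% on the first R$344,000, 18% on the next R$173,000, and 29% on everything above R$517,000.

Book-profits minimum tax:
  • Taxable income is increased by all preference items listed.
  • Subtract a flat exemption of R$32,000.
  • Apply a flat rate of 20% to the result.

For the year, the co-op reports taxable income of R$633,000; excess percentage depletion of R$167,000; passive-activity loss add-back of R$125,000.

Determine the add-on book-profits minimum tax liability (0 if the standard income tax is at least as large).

R$93,180

Standard income tax:
  R$344,000 × 6% = R$20,640
  R$173,000 × 18% = R$31,140
  R$116,000 × 29% = R$33,640
  → R$85,420

Book-profits minimum tax:
  Adjusted income: R$633,000 + R$167,000 + R$125,000 = R$925,000
  Less exemption R$32,000 → base R$893,000
  R$893,000 × 20% = R$178,600

Excess of book-profits minimum tax over standard income tax: R$178,600 − R$85,420 = R$93,180.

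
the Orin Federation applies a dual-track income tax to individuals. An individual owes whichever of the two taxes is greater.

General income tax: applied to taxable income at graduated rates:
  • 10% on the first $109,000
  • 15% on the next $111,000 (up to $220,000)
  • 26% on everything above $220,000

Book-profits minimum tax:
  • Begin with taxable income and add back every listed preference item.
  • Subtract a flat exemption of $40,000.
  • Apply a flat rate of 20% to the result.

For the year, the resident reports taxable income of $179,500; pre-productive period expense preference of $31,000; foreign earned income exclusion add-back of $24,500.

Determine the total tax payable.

$39,000

General income tax:
  $109,000 × 10% = $10,900
  $70,500 × 15% = $10,575
  → $21,475

Book-profits minimum tax:
  Adjusted income: $179,500 + $31,000 + $24,500 = $235,000
  Less exemption $40,000 → base $195,000
  $195,000 × 20% = $39,000

$39,000 > $21,475, so the book-profits minimum tax is the binding amount.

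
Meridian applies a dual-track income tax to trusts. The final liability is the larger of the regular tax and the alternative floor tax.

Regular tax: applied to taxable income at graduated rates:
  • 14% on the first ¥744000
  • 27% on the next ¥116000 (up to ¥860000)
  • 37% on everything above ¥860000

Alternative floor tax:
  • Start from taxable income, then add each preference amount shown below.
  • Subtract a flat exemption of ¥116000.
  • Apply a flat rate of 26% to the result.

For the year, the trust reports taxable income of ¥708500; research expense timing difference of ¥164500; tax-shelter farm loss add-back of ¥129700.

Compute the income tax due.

¥230542

Regular tax:
  ¥708500 × 14% = ¥99190

Alternative floor tax:
  Adjusted income: ¥708500 + ¥164500 + ¥129700 = ¥1002700
  Less exemption ¥116000 → base ¥886700
  ¥886700 × 26% = ¥230542

¥230542 > ¥99190, so the alternative floor tax is the binding amount.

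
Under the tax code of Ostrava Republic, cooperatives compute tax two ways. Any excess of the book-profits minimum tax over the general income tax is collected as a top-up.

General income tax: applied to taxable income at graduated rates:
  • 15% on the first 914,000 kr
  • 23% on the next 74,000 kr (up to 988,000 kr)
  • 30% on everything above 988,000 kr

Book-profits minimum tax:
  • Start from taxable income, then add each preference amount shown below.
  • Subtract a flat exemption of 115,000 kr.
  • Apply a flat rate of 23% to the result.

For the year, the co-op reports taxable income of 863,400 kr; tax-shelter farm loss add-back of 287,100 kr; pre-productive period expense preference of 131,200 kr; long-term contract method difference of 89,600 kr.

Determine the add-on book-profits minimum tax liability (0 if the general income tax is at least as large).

159,439 kr

Book-profits minimum tax:
  Adjusted income: 863,400 kr + 287,100 kr + 131,200 kr + 89,600 kr = 1,371,300 kr
  Less exemption 115,000 kr → base 1,256,300 kr
  1,256,300 kr × 23% = 288,949 kr

General income tax:
  863,400 kr × 15% = 129,510 kr

Excess of book-profits minimum tax over general income tax: 288,949 kr − 129,510 kr = 159,439 kr.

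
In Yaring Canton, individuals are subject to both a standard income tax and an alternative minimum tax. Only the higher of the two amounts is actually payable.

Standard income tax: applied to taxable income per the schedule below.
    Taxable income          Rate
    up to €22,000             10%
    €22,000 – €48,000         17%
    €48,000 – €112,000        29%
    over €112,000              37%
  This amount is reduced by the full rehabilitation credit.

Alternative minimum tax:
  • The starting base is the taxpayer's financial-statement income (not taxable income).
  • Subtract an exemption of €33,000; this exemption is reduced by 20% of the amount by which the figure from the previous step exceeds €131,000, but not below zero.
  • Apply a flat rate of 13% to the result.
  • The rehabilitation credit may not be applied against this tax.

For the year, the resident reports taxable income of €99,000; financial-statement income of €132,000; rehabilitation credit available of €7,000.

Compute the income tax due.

€14,410

Standard income tax:
  €22,000 × 10% = €2,200
  €26,000 × 17% = €4,420
  €51,000 × 29% = €14,790
  → €21,410
  Less rehabilitation credit €7,000 → €14,410

Alternative minimum tax:
  Base (financial-statement income): €132,000
  Exemption: €33,000 − 20% × (€132,000 − €131,000) = €33,000 − €200 = €32,800
  Base: €132,000 − €32,800 = €99,200
  €99,200 × 13% = €12,896

€14,410 > €12,896, so the standard income tax governs.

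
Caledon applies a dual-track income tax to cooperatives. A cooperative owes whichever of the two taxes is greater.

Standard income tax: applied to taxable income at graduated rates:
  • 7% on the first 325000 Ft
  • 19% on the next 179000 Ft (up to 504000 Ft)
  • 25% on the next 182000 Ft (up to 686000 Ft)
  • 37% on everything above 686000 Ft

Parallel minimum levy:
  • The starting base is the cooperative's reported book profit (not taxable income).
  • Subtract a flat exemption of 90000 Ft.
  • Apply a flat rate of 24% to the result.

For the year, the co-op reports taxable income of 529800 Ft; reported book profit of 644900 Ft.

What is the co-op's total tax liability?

133176 Ft

Parallel minimum levy:
  Base (reported book profit): 644900 Ft
  Less exemption 90000 Ft → base 554900 Ft
  554900 Ft × 24% = 133176 Ft

Standard income tax:
  325000 Ft × 7% = 22750 Ft
  179000 Ft × 19% = 34010 Ft
  25800 Ft × 25% = 6450 Ft
  → 63210 Ft

133176 Ft > 63210 Ft, so the parallel minimum levy is the binding amount.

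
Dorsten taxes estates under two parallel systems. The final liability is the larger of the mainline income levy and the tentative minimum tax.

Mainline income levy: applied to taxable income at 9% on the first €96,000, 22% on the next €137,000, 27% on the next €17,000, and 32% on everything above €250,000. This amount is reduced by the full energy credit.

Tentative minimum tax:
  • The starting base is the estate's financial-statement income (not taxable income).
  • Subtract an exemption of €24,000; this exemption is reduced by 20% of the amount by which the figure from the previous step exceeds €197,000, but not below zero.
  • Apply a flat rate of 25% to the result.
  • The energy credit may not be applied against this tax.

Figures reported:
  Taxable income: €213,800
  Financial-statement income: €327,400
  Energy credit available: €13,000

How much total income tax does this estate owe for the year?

Mainline income levy:
  €96,000 × 9% = €8,640
  €117,800 × 22% = €25,916
  → €34,556
  Less energy credit €13,000 → €21,556

Tentative minimum tax:
  Base (financial-statement income): €327,400
  Exemption: 20% × (€327,400 − €197,000) = €26,080 ≥ €24,000, so the exemption is fully phased out
  Base: €327,400 − €0 = €327,400
  €327,400 × 25% = €81,850

€81,850 > €21,556, so the tentative minimum tax is the binding amount.

€81,850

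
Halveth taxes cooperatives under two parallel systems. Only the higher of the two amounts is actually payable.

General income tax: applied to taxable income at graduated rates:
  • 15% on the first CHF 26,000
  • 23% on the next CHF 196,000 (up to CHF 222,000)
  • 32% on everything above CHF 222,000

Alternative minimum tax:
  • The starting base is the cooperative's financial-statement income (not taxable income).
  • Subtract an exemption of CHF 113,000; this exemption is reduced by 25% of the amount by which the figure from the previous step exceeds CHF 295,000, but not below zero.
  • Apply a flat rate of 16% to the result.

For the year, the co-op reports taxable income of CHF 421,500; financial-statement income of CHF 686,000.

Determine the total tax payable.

General income tax:
  CHF 26,000 × 15% = CHF 3,900
  CHF 196,000 × 23% = CHF 45,080
  CHF 199,500 × 32% = CHF 63,840
  → CHF 112,820

Alternative minimum tax:
  Base (financial-statement income): CHF 686,000
  Exemption: CHF 113,000 − 25% × (CHF 686,000 − CHF 295,000) = CHF 113,000 − CHF 97,750 = CHF 15,250
  Base: CHF 686,000 − CHF 15,250 = CHF 670,750
  CHF 670,750 × 16% = CHF 107,320

CHF 112,820 > CHF 107,320, so the general income tax governs.

CHF 112,820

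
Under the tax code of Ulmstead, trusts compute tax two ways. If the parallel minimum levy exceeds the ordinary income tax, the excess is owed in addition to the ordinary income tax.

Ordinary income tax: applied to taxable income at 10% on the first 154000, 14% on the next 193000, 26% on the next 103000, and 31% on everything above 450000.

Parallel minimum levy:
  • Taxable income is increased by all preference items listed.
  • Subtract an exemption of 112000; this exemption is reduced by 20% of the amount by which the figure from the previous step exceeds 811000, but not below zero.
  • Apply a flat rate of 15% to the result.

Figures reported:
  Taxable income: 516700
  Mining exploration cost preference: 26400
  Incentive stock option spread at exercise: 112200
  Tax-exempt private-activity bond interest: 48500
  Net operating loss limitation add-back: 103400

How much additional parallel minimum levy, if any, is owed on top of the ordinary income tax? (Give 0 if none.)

14403

Parallel minimum levy:
  Adjusted income: 516700 + 26400 + 112200 + 48500 + 103400 = 807200
  Exemption: 807200 ≤ 811000, so full 112000 applies
  Base: 807200 − 112000 = 695200
  695200 × 15% = 104280

Ordinary income tax:
  154000 × 10% = 15400
  193000 × 14% = 27020
  103000 × 26% = 26780
  66700 × 31% = 20677
  → 89877

Excess of parallel minimum levy over ordinary income tax: 104280 − 89877 = 14403.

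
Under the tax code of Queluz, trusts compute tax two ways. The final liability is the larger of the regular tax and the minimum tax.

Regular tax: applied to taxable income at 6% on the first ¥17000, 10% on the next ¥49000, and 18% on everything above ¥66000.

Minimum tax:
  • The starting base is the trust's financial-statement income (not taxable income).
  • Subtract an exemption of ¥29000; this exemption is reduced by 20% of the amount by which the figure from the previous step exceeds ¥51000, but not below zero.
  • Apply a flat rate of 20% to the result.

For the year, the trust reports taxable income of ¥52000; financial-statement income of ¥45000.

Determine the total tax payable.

Minimum tax:
  Base (financial-statement income): ¥45000
  Exemption: ¥45000 ≤ ¥51000, so full ¥29000 applies
  Base: ¥45000 − ¥29000 = ¥16000
  ¥16000 × 20% = ¥3200

Regular tax:
  ¥17000 × 6% = ¥1020
  ¥35000 × 10% = ¥3500
  → ¥4520

¥4520 > ¥3200, so the regular tax governs.

¥4520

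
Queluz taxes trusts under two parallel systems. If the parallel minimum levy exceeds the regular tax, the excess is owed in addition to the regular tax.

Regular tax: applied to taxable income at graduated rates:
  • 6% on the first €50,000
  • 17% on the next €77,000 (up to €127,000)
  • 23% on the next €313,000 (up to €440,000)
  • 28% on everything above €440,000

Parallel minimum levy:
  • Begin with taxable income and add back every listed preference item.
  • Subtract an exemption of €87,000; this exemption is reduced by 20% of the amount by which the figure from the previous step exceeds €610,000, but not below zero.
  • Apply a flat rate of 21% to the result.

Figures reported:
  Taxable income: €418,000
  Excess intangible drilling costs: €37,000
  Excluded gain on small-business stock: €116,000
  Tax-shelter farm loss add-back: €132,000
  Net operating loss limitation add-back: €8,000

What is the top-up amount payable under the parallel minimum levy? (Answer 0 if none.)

€52,262

Parallel minimum levy:
  Adjusted income: €418,000 + €37,000 + €116,000 + €132,000 + €8,000 = €711,000
  Exemption: €87,000 − 20% × (€711,000 − €610,000) = €87,000 − €20,200 = €66,800
  Base: €711,000 − €66,800 = €644,200
  €644,200 × 21% = €135,282

Regular tax:
  €50,000 × 6% = €3,000
  €77,000 × 17% = €13,090
  €291,000 × 23% = €66,930
  → €83,020

Excess of parallel minimum levy over regular tax: €135,282 − €83,020 = €52,262.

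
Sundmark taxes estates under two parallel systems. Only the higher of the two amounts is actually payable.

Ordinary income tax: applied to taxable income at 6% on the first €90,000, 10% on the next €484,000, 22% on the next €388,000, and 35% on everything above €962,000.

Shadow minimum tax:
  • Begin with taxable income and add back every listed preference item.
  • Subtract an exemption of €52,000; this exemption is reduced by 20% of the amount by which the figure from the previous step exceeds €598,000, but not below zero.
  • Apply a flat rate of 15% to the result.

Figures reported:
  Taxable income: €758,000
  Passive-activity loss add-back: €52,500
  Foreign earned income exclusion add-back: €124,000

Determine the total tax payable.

Ordinary income tax:
  €90,000 × 6% = €5,400
  €484,000 × 10% = €48,400
  €184,000 × 22% = €40,480
  → €94,280

Shadow minimum tax:
  Adjusted income: €758,000 + €52,500 + €124,000 = €934,500
  Exemption: 20% × (€934,500 − €598,000) = €67,300 ≥ €52,000, so the exemption is fully phased out
  Base: €934,500 − €0 = €934,500
  €934,500 × 15% = €140,175

€140,175 > €94,280, so the shadow minimum tax is the binding amount.

€140,175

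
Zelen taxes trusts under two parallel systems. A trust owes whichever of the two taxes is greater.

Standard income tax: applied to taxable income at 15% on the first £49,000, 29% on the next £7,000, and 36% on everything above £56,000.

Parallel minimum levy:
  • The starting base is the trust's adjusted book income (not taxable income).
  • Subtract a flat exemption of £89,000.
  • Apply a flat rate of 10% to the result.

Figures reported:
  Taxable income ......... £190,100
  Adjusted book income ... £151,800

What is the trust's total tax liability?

Standard income tax:
  £49,000 × 15% = £7,350
  £7,000 × 29% = £2,030
  £134,100 × 36% = £48,276
  → £57,656

Parallel minimum levy:
  Base (adjusted book income): £151,800
  Less exemption £89,000 → base £62,800
  £62,800 × 10% = £6,280

£57,656 > £6,280, so the standard income tax governs.

£57,656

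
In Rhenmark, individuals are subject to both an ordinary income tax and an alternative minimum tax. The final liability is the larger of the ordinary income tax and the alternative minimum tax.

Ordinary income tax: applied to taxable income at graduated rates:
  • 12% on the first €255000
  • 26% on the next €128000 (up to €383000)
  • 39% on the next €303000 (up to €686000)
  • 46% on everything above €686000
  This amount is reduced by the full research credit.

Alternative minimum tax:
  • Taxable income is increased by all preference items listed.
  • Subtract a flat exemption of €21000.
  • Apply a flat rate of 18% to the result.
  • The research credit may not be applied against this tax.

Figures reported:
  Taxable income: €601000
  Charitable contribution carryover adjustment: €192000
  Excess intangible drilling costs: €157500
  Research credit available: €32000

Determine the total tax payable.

Alternative minimum tax:
  Adjusted income: €601000 + €192000 + €157500 = €950500
  Less exemption €21000 → base €929500
  €929500 × 18% = €167310

Ordinary income tax:
  €255000 × 12% = €30600
  €128000 × 26% = €33280
  €218000 × 39% = €85020
  → €148900
  Less research credit €32000 → €116900

€167310 > €116900, so the alternative minimum tax is the binding amount.

€167310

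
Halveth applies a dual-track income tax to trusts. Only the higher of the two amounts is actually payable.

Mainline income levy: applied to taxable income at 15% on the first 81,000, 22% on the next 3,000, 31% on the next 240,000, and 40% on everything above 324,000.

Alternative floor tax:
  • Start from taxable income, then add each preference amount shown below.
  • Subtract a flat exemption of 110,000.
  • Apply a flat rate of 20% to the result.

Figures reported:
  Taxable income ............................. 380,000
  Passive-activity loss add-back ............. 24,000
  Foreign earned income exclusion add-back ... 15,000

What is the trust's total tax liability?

Mainline income levy:
  81,000 × 15% = 12,150
  3,000 × 22% = 660
  240,000 × 31% = 74,400
  56,000 × 40% = 22,400
  → 109,610

Alternative floor tax:
  Adjusted income: 380,000 + 24,000 + 15,000 = 419,000
  Less exemption 110,000 → base 309,000
  309,000 × 20% = 61,800

109,610 > 61,800, so the mainline income levy governs.

109,610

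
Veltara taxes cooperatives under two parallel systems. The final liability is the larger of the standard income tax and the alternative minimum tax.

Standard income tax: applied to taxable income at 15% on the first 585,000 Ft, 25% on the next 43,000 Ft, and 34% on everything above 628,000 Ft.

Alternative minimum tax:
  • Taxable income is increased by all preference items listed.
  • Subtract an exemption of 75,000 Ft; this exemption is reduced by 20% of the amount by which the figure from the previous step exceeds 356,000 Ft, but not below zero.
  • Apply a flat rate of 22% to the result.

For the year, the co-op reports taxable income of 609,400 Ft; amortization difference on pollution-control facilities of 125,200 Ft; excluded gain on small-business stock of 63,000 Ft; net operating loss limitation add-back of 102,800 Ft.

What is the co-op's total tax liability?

Standard income tax:
  585,000 Ft × 15% = 87,750 Ft
  24,400 Ft × 25% = 6,100 Ft
  → 93,850 Ft

Alternative minimum tax:
  Adjusted income: 609,400 Ft + 125,200 Ft + 63,000 Ft + 102,800 Ft = 900,400 Ft
  Exemption: 20% × (900,400 Ft − 356,000 Ft) = 108,880 Ft ≥ 75,000 Ft, so the exemption is fully phased out
  Base: 900,400 Ft − 0 Ft = 900,400 Ft
  900,400 Ft × 22% = 198,088 Ft

198,088 Ft > 93,850 Ft, so the alternative minimum tax is the binding amount.

198,088 Ft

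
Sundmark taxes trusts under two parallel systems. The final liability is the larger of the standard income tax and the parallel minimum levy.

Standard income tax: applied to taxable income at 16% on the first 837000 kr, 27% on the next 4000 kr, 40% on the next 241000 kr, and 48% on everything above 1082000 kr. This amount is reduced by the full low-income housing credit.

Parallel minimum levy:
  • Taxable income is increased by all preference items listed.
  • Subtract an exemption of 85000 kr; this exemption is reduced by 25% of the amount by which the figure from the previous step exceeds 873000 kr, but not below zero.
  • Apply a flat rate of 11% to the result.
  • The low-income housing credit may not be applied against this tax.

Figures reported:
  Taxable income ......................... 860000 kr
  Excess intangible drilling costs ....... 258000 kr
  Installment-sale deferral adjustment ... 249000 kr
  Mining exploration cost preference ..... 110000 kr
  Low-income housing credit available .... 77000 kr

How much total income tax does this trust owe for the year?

Parallel minimum levy:
  Adjusted income: 860000 kr + 258000 kr + 249000 kr + 110000 kr = 1477000 kr
  Exemption: 25% × (1477000 kr − 873000 kr) = 151000 kr ≥ 85000 kr, so the exemption is fully phased out
  Base: 1477000 kr − 0 kr = 1477000 kr
  1477000 kr × 11% = 162470 kr

Standard income tax:
  837000 kr × 16% = 133920 kr
  4000 kr × 27% = 1080 kr
  19000 kr × 40% = 7600 kr
  → 142600 kr
  Less low-income housing credit 77000 kr → 65600 kr

162470 kr > 65600 kr, so the parallel minimum levy is the binding amount.

162470 kr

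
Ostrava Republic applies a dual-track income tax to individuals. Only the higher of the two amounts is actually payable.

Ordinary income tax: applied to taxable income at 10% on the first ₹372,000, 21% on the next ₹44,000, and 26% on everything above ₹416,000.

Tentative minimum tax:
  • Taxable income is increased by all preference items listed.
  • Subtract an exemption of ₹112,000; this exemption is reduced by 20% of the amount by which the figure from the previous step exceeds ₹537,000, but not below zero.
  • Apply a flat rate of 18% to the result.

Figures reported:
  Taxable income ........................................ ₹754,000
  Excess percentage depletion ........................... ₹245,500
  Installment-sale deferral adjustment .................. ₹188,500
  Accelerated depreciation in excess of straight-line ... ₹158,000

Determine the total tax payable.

Ordinary income tax:
  ₹372,000 × 10% = ₹37,200
  ₹44,000 × 21% = ₹9,240
  ₹338,000 × 26% = ₹87,880
  → ₹134,320

Tentative minimum tax:
  Adjusted income: ₹754,000 + ₹245,500 + ₹188,500 + ₹158,000 = ₹1,346,000
  Exemption: 20% × (₹1,346,000 − ₹537,000) = ₹161,800 ≥ ₹112,000, so the exemption is fully phased out
  Base: ₹1,346,000 − ₹0 = ₹1,346,000
  ₹1,346,000 × 18% = ₹242,280

₹242,280 > ₹134,320, so the tentative minimum tax is the binding amount.

₹242,280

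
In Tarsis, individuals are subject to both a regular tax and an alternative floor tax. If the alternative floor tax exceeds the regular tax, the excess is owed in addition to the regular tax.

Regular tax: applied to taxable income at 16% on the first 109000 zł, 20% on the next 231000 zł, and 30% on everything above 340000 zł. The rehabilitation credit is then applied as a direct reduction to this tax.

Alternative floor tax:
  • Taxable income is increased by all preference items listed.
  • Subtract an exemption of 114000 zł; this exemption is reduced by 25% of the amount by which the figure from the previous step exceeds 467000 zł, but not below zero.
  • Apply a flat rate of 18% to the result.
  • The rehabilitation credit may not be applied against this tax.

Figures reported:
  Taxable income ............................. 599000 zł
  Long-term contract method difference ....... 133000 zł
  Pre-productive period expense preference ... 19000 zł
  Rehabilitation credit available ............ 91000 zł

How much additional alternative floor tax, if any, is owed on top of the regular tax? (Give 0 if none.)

77100 zł

Regular tax:
  109000 zł × 16% = 17440 zł
  231000 zł × 20% = 46200 zł
  259000 zł × 30% = 77700 zł
  → 141340 zł
  Less rehabilitation credit 91000 zł → 50340 zł

Alternative floor tax:
  Adjusted income: 599000 zł + 133000 zł + 19000 zł = 751000 zł
  Exemption: 114000 zł − 25% × (751000 zł − 467000 zł) = 114000 zł − 71000 zł = 43000 zł
  Base: 751000 zł − 43000 zł = 708000 zł
  708000 zł × 18% = 127440 zł

Excess of alternative floor tax over regular tax: 127440 zł − 50340 zł = 77100 zł.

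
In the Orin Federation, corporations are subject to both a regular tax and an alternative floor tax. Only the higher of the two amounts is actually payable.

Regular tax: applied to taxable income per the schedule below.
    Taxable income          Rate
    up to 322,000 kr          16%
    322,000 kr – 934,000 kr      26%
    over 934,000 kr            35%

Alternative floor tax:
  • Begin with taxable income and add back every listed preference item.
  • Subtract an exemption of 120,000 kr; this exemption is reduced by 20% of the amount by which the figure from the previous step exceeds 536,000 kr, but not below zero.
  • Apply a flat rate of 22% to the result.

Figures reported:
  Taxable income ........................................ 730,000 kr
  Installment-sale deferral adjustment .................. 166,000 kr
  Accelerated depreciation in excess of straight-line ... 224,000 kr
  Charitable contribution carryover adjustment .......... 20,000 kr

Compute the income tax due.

Regular tax:
  322,000 kr × 16% = 51,520 kr
  408,000 kr × 26% = 106,080 kr
  → 157,600 kr

Alternative floor tax:
  Adjusted income: 730,000 kr + 166,000 kr + 224,000 kr + 20,000 kr = 1,140,000 kr
  Exemption: 20% × (1,140,000 kr − 536,000 kr) = 120,800 kr ≥ 120,000 kr, so the exemption is fully phased out
  Base: 1,140,000 kr − 0 kr = 1,140,000 kr
  1,140,000 kr × 22% = 250,800 kr

250,800 kr > 157,600 kr, so the alternative floor tax is the binding amount.

250,800 kr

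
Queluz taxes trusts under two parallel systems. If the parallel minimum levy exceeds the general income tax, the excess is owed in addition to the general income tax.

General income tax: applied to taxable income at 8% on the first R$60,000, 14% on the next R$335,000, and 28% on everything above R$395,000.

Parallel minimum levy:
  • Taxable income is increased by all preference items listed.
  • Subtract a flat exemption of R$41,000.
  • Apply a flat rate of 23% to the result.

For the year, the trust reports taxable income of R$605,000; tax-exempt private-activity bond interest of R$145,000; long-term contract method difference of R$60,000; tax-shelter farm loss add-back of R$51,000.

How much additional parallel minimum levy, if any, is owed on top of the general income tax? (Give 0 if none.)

R$78,100

General income tax:
  R$60,000 × 8% = R$4,800
  R$335,000 × 14% = R$46,900
  R$210,000 × 28% = R$58,800
  → R$110,500

Parallel minimum levy:
  Adjusted income: R$605,000 + R$145,000 + R$60,000 + R$51,000 = R$861,000
  Less exemption R$41,000 → base R$820,000
  R$820,000 × 23% = R$188,600

Excess of parallel minimum levy over general income tax: R$188,600 − R$110,500 = R$78,100.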